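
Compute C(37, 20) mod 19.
18

Using Lucas' theorem:
Write n=37 and k=20 in base 19:
n in base 19: [1, 18]
k in base 19: [1, 1]
C(37,20) mod 19 = ∏ C(n_i, k_i) mod 19
Digit binomials (mod 19): C(1,1) = 1; C(18,1) = 18
Product: 1 × 18 = 18 ≡ 18 (mod 19)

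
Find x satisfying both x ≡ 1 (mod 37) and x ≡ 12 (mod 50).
112

Using Chinese Remainder Theorem:
M = 37 × 50 = 1850
M1 = 50, M2 = 37
y1 = 50^(-1) mod 37 = 20
y2 = 37^(-1) mod 50 = 23
x = (1×50×20 + 12×37×23) mod 1850 = 112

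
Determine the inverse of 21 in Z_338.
161

gcd(21, 338) = 1, so the inverse exists.
Extended Euclidean algorithm on (338, 21):
338 = 16 × 21 + 2  ⟹  2 = (1)·338 + (-16)·21
21 = 10 × 2 + 1  ⟹  1 = (-10)·338 + (161)·21
So (161)·21 ≡ 1 (mod 338), i.e. 21^(-1) ≡ 161 (mod 338).
Check: 21 × 161 = 3381 ≡ 1 (mod 338)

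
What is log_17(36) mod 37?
18

Baby-step giant-step with step n = ⌈√37⌉ = 7.
Baby steps 17^j mod 37 (j:value) for j=0..6: 0:1, 1:17, 2:30, 3:29, 4:12, 5:19, 6:27.
Giant-step multiplier: 17^(-7) ≡ 17^(36-7) = 17^29 ≡ 5 (mod 37).
Giant steps γ_i = 36·5^i mod 37: γ_0=36, γ_1=32, γ_2=12 (in table at j=4).
x = i·n + j = 2·7 + 4 = 18.
Check: 17^18 ≡ 36 (mod 37).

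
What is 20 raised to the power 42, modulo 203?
1

Repeated squaring. Binary of 42 = 101010.
20^1 ≡ 20 (mod 203); 20^2 ≡ 197 (mod 203); 20^4 ≡ 36 (mod 203); 20^8 ≡ 78 (mod 203); 20^16 ≡ 197 (mod 203); 20^32 ≡ 36 (mod 203)
20^42 = 20^2 × 20^8 × 20^32 ≡ 1 (mod 203)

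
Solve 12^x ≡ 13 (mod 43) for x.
38

Baby-step giant-step with step n = ⌈√43⌉ = 7.
Baby steps 12^j mod 43 (j:value) for j=0..6: 0:1, 1:12, 2:15, 3:8, 4:10, 5:34, 6:21.
Giant-step multiplier: 12^(-7) ≡ 12^(42-7) = 12^35 ≡ 7 (mod 43).
Giant steps γ_i = 13·7^i mod 43: γ_0=13, γ_1=5, γ_2=35, γ_3=30, γ_4=38, γ_5=8 (in table at j=3).
x = i·n + j = 5·7 + 3 = 38.
Check: 12^38 ≡ 13 (mod 43).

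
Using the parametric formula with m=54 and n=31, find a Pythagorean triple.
(1955, 3348, 3877)

Euclid's formula: a = m² - n², b = 2mn, c = m² + n²
m = 54, n = 31
a = 54² - 31² = 2916 - 961 = 1955
b = 2 × 54 × 31 = 3348
c = 54² + 31² = 2916 + 961 = 3877
Verification: 1955² + 3348² = 3822025 + 11209104 = 15031129 = 3877² ✓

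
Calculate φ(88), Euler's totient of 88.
40

88 = 2^3 × 11
φ(n) = n × ∏(1 - 1/p) for each prime p dividing n
φ(88) = 88 × (1 - 1/2) × (1 - 1/11) = 40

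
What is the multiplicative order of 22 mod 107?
106

107 is prime, so ord(22) divides φ(107) = 106.
Divisors of 106: 1, 2, 53, 106.
Repeated squaring: 22^1 ≡ 22, 22^2 ≡ 56, 22^4 ≡ 33, 22^8 ≡ 19, 22^16 ≡ 40, 22^32 ≡ 102, 22^64 ≡ 25 (mod 107).
Test 22^d mod 107 for each divisor d in increasing order:
22^1 ≡ 22
22^2 ≡ 56
22^53 = 22^32·22^16·22^4·22^1 ≡ 106
22^106 = 22^64·22^32·22^8·22^2 ≡ 1  ← first divisor giving 1
The order is 106.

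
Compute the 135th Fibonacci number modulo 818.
644

Matrix identity: Q^n = [[F_(n+1), F_n], [F_n, F_(n-1)]] with Q = [[1,1],[1,0]].
n = 135 = 10000111₂. Square-and-multiply, entries mod 818:
Q^1 = [[1,1],[1,0]]
Q^2 = (Q^1)² = [[2,1],[1,1]]
Q^4 = (Q^2)² = [[5,3],[3,2]]
Q^8 = (Q^4)² = [[34,21],[21,13]]
Q^16 = (Q^8)² = [[779,169],[169,610]]
Q^33 = (Q^16)²·Q = [[609,634],[634,793]]
Q^67 = (Q^33)²·Q = [[347,645],[645,520]]
Q^135 = (Q^67)²·Q = [[347,644],[644,521]]
F_135 mod 818 = Q^135[0][1] = 644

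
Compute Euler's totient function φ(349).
348

349 = 349
φ(n) = n × ∏(1 - 1/p) for each prime p dividing n
φ(349) = 349 × (1 - 1/349) = 348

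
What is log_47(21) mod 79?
30

Baby-step giant-step with step n = ⌈√79⌉ = 9.
Baby steps 47^j mod 79 (j:value) for j=0..8: 0:1, 1:47, 2:76, 3:17, 4:9, 5:28, 6:52, 7:74, 8:2.
Giant-step multiplier: 47^(-9) ≡ 47^(78-9) = 47^69 ≡ 58 (mod 79).
Giant steps γ_i = 21·58^i mod 79: γ_0=21, γ_1=33, γ_2=18, γ_3=17 (in table at j=3).
x = i·n + j = 3·9 + 3 = 30.
Check: 47^30 ≡ 21 (mod 79).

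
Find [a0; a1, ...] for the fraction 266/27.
[9; 1, 5, 1, 3]

Euclidean algorithm steps:
266 = 9 × 27 + 23
27 = 1 × 23 + 4
23 = 5 × 4 + 3
4 = 1 × 3 + 1
3 = 3 × 1 + 0
Continued fraction: [9; 1, 5, 1, 3]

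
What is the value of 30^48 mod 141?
54

Repeated squaring. Binary of 48 = 110000.
30^1 ≡ 30 (mod 141); 30^2 ≡ 54 (mod 141); 30^4 ≡ 96 (mod 141); 30^8 ≡ 51 (mod 141); 30^16 ≡ 63 (mod 141); 30^32 ≡ 21 (mod 141)
30^48 = 30^16 × 30^32 ≡ 54 (mod 141)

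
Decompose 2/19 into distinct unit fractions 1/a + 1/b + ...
1/10 + 1/190

Greedy algorithm:
2/19: ceiling(19/2) = 10, use 1/10
1/190: ceiling(190/1) = 190, use 1/190
Result: 2/19 = 1/10 + 1/190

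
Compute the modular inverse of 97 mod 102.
61

gcd(97, 102) = 1, so the inverse exists.
Extended Euclidean algorithm on (102, 97):
102 = 1 × 97 + 5  ⟹  5 = (1)·102 + (-1)·97
97 = 19 × 5 + 2  ⟹  2 = (-19)·102 + (20)·97
5 = 2 × 2 + 1  ⟹  1 = (39)·102 + (-41)·97
So (-41)·97 ≡ 1 (mod 102), i.e. 97^(-1) ≡ -41 ≡ 61 (mod 102).
Check: 97 × 61 = 5917 ≡ 1 (mod 102)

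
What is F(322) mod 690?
451

Matrix identity: Q^n = [[F_(n+1), F_n], [F_n, F_(n-1)]] with Q = [[1,1],[1,0]].
n = 322 = 101000010₂. Square-and-multiply, entries mod 690:
Q^1 = [[1,1],[1,0]]
Q^2 = (Q^1)² = [[2,1],[1,1]]
Q^5 = (Q^2)²·Q = [[8,5],[5,3]]
Q^10 = (Q^5)² = [[89,55],[55,34]]
Q^20 = (Q^10)² = [[596,555],[555,41]]
Q^40 = (Q^20)² = [[151,255],[255,586]]
Q^80 = (Q^40)² = [[196,255],[255,631]]
Q^161 = (Q^80)²·Q = [[376,631],[631,435]]
Q^322 = (Q^161)² = [[647,451],[451,196]]
F_322 mod 690 = Q^322[0][1] = 451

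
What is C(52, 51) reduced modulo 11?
8

Using Lucas' theorem:
Write n=52 and k=51 in base 11:
n in base 11: [4, 8]
k in base 11: [4, 7]
C(52,51) mod 11 = ∏ C(n_i, k_i) mod 11
Digit binomials (mod 11): C(4,4) = 1; C(8,7) = 8
Product: 1 × 8 = 8 ≡ 8 (mod 11)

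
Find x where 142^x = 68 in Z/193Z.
177

Baby-step giant-step with step n = ⌈√193⌉ = 14.
Baby steps 142^j mod 193 (j:value) for j=0..13: 0:1, 1:142, 2:92, 3:133, 4:165, 5:77, 6:126, 7:136, 8:12, 9:160, 10:139, 11:52, 12:50, 13:152.
Giant-step multiplier: 142^(-14) ≡ 142^(192-14) = 142^178 ≡ 6 (mod 193).
Giant steps γ_i = 68·6^i mod 193: γ_0=68, γ_1=22, γ_2=132, γ_3=20, γ_4=120, γ_5=141, γ_6=74, γ_7=58, γ_8=155, γ_9=158, γ_10=176, γ_11=91, γ_12=160 (in table at j=9).
x = i·n + j = 12·14 + 9 = 177.
Check: 142^177 ≡ 68 (mod 193).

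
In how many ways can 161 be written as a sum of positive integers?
118159068427

p(n) counts ways to write n as a sum of positive integers (order ignored).
Euler's pentagonal recurrence: p(k) = p(k-1) + p(k-2) - p(k-5) - p(k-7) + p(k-12) + p(k-15) - ... (offsets j(3j∓1)/2, signs ++--, p(0)=1, p(<0)=0).
DP table for k = 0..160: p(0)=1, p(1)=1, p(2)=2, p(3)=3, p(4)=5, p(5)=7, p(6)=11, p(7)=15, p(8)=22, p(9)=30, p(10)=42, p(11)=56, p(12)=77, p(13)=101, p(14)=135, p(15)=176, p(16)=231, p(17)=297, p(18)=385, p(19)=490, p(20)=627, p(21)=792, p(22)=1002, p(23)=1255, p(24)=1575, p(25)=1958, p(26)=2436, p(27)=3010, p(28)=3718, p(29)=4565, p(30)=5604, p(31)=6842, p(32)=8349, p(33)=10143, p(34)=12310, p(35)=14883, p(36)=17977, p(37)=21637, p(38)=26015, p(39)=31185, p(40)=37338, p(41)=44583, p(42)=53174, p(43)=63261, p(44)=75175, p(45)=89134, p(46)=105558, p(47)=124754, p(48)=147273, p(49)=173525, p(50)=204226, p(51)=239943, p(52)=281589, p(53)=329931, p(54)=386155, p(55)=451276, p(56)=526823, p(57)=614154, p(58)=715220, p(59)=831820, p(60)=966467, p(61)=1121505, p(62)=1300156, p(63)=1505499, p(64)=1741630, p(65)=2012558, p(66)=2323520, p(67)=2679689, p(68)=3087735, p(69)=3554345, p(70)=4087968, p(71)=4697205, p(72)=5392783, p(73)=6185689, p(74)=7089500, p(75)=8118264, p(76)=9289091, p(77)=10619863, p(78)=12132164, p(79)=13848650, p(80)=15796476, p(81)=18004327, p(82)=20506255, p(83)=23338469, p(84)=26543660, p(85)=30167357, p(86)=34262962, p(87)=38887673, p(88)=44108109, p(89)=49995925, p(90)=56634173, p(91)=64112359, p(92)=72533807, p(93)=82010177, p(94)=92669720, p(95)=104651419, p(96)=118114304, p(97)=133230930, p(98)=150198136, p(99)=169229875, p(100)=190569292, p(101)=214481126, p(102)=241265379, p(103)=271248950, p(104)=304801365, p(105)=342325709, p(106)=384276336, p(107)=431149389, p(108)=483502844, p(109)=541946240, p(110)=607163746, p(111)=679903203, p(112)=761002156, p(113)=851376628, p(114)=952050665, p(115)=1064144451, p(116)=1188908248, p(117)=1327710076, p(118)=1482074143, p(119)=1653668665, p(120)=1844349560, p(121)=2056148051, p(122)=2291320912, p(123)=2552338241, p(124)=2841940500, p(125)=3163127352, p(126)=3519222692, p(127)=3913864295, p(128)=4351078600, p(129)=4835271870, p(130)=5371315400, p(131)=5964539504, p(132)=6620830889, p(133)=7346629512, p(134)=8149040695, p(135)=9035836076, p(136)=10015581680, p(137)=11097645016, p(138)=12292341831, p(139)=13610949895, p(140)=15065878135, p(141)=16670689208, p(142)=18440293320, p(143)=20390982757, p(144)=22540654445, p(145)=24908858009, p(146)=27517052599, p(147)=30388671978, p(148)=33549419497, p(149)=37027355200, p(150)=40853235313, p(151)=45060624582, p(152)=49686288421, p(153)=54770336324, p(154)=60356673280, p(155)=66493182097, p(156)=73232243759, p(157)=80630964769, p(158)=88751778802, p(159)=97662728555, p(160)=107438159466.
Final step: p(161) = p(160) + p(159) - p(156) - p(154) + p(149) + p(146) - p(139) - p(135) + p(126) + p(121) - p(110) - p(104) + p(91) + p(84) - p(69) - p(61) + p(44) + p(35) - p(16) - p(6)
= 107438159466 + 97662728555 - 73232243759 - 60356673280 + 37027355200 + 27517052599 - 13610949895 - 9035836076 + 3519222692 + 2056148051 - 607163746 - 304801365 + 64112359 + 26543660 - 3554345 - 1121505 + 75175 + 14883 - 231 - 11
= 118159068427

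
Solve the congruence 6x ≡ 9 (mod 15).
x ≡ 4 (mod 5)

gcd(6, 15) = 3, which divides 9, so solutions exist.
Divide through by 3: 2x ≡ 3 (mod 5).
Find 2^(-1) mod 5 by the extended Euclidean algorithm:
5 = 2 × 2 + 1  ⟹  1 = (1)·5 + (-2)·2
So (-2)·2 ≡ 1 (mod 5), i.e. 2^(-1) ≡ -2 ≡ 3 (mod 5).
x ≡ 3 × 3 = 9 ≡ 4 (mod 5).
Check: 6 × 4 = 24 ≡ 9 (mod 15).
x ≡ 4 (mod 5), giving 3 solutions mod 15.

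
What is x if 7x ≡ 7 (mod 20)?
x ≡ 1 (mod 20)

gcd(7, 20) = 1, which divides 7, so solutions exist.
Find 7^(-1) mod 20 by the extended Euclidean algorithm:
20 = 2 × 7 + 6  ⟹  6 = (1)·20 + (-2)·7
7 = 1 × 6 + 1  ⟹  1 = (-1)·20 + (3)·7
So (3)·7 ≡ 1 (mod 20), i.e. 7^(-1) ≡ 3 (mod 20).
x ≡ 3 × 7 = 21 ≡ 1 (mod 20).
Check: 7 × 1 = 7 ≡ 7 (mod 20).
Unique solution: x ≡ 1 (mod 20)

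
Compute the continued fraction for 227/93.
[2; 2, 3, 1, 2, 1, 2]

Euclidean algorithm steps:
227 = 2 × 93 + 41
93 = 2 × 41 + 11
41 = 3 × 11 + 8
11 = 1 × 8 + 3
8 = 2 × 3 + 2
3 = 1 × 2 + 1
2 = 2 × 1 + 0
Continued fraction: [2; 2, 3, 1, 2, 1, 2]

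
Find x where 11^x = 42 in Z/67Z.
57

Baby-step giant-step with step n = ⌈√67⌉ = 9.
Baby steps 11^j mod 67 (j:value) for j=0..8: 0:1, 1:11, 2:54, 3:58, 4:35, 5:50, 6:14, 7:20, 8:19.
Giant-step multiplier: 11^(-9) ≡ 11^(66-9) = 11^57 ≡ 42 (mod 67).
Giant steps γ_i = 42·42^i mod 67: γ_0=42, γ_1=22, γ_2=53, γ_3=15, γ_4=27, γ_5=62, γ_6=58 (in table at j=3).
x = i·n + j = 6·9 + 3 = 57.
Check: 11^57 ≡ 42 (mod 67).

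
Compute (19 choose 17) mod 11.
6

Using Lucas' theorem:
Write n=19 and k=17 in base 11:
n in base 11: [1, 8]
k in base 11: [1, 6]
C(19,17) mod 11 = ∏ C(n_i, k_i) mod 11
Digit binomials (mod 11): C(1,1) = 1; C(8,6) = 28 ≡ 6
Product: 1 × 6 = 6 ≡ 6 (mod 11)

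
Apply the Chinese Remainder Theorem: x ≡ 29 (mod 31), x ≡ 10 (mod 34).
928

Using Chinese Remainder Theorem:
M = 31 × 34 = 1054
M1 = 34, M2 = 31
y1 = 34^(-1) mod 31 = 21
y2 = 31^(-1) mod 34 = 11
x = (29×34×21 + 10×31×11) mod 1054 = 928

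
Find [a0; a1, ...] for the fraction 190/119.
[1; 1, 1, 2, 11, 2]

Euclidean algorithm steps:
190 = 1 × 119 + 71
119 = 1 × 71 + 48
71 = 1 × 48 + 23
48 = 2 × 23 + 2
23 = 11 × 2 + 1
2 = 2 × 1 + 0
Continued fraction: [1; 1, 1, 2, 11, 2]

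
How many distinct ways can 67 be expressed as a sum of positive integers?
2679689

p(n) counts ways to write n as a sum of positive integers (order ignored).
Euler's pentagonal recurrence: p(k) = p(k-1) + p(k-2) - p(k-5) - p(k-7) + p(k-12) + p(k-15) - ... (offsets j(3j∓1)/2, signs ++--, p(0)=1, p(<0)=0).
DP table for k = 0..66: p(0)=1, p(1)=1, p(2)=2, p(3)=3, p(4)=5, p(5)=7, p(6)=11, p(7)=15, p(8)=22, p(9)=30, p(10)=42, p(11)=56, p(12)=77, p(13)=101, p(14)=135, p(15)=176, p(16)=231, p(17)=297, p(18)=385, p(19)=490, p(20)=627, p(21)=792, p(22)=1002, p(23)=1255, p(24)=1575, p(25)=1958, p(26)=2436, p(27)=3010, p(28)=3718, p(29)=4565, p(30)=5604, p(31)=6842, p(32)=8349, p(33)=10143, p(34)=12310, p(35)=14883, p(36)=17977, p(37)=21637, p(38)=26015, p(39)=31185, p(40)=37338, p(41)=44583, p(42)=53174, p(43)=63261, p(44)=75175, p(45)=89134, p(46)=105558, p(47)=124754, p(48)=147273, p(49)=173525, p(50)=204226, p(51)=239943, p(52)=281589, p(53)=329931, p(54)=386155, p(55)=451276, p(56)=526823, p(57)=614154, p(58)=715220, p(59)=831820, p(60)=966467, p(61)=1121505, p(62)=1300156, p(63)=1505499, p(64)=1741630, p(65)=2012558, p(66)=2323520.
Final step: p(67) = p(66) + p(65) - p(62) - p(60) + p(55) + p(52) - p(45) - p(41) + p(32) + p(27) - p(16) - p(10)
= 2323520 + 2012558 - 1300156 - 966467 + 451276 + 281589 - 89134 - 44583 + 8349 + 3010 - 231 - 42
= 2679689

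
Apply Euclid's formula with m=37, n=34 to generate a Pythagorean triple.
(213, 2516, 2525)

Euclid's formula: a = m² - n², b = 2mn, c = m² + n²
m = 37, n = 34
a = 37² - 34² = 1369 - 1156 = 213
b = 2 × 37 × 34 = 2516
c = 37² + 34² = 1369 + 1156 = 2525
Verification: 213² + 2516² = 45369 + 6330256 = 6375625 = 2525² ✓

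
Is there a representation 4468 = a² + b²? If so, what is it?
42² + 52² (a=42, b=52)

Factorization: 4468 = 2^2 × 1117
By Fermat: n is sum of two squares iff every prime p ≡ 3 (mod 4) appears to even power.
All primes ≡ 3 (mod 4) appear to even power.
Search a = 0, 1, 2, … for 4468 - a² a perfect square: first hit at a = 42: 4468 - 1764 = 2704 = 52².
4468 = 42² + 52² = 1764 + 2704 ✓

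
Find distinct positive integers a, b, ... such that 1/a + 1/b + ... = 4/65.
1/17 + 1/369 + 1/203873 + 1/83128196385

Greedy algorithm:
4/65: ceiling(65/4) = 17, use 1/17
3/1105: ceiling(1105/3) = 369, use 1/369
2/407745: ceiling(407745/2) = 203873, use 1/203873
1/83128196385: ceiling(83128196385/1) = 83128196385, use 1/83128196385
Result: 4/65 = 1/17 + 1/369 + 1/203873 + 1/83128196385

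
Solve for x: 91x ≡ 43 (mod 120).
x ≡ 73 (mod 120)

gcd(91, 120) = 1, which divides 43, so solutions exist.
Find 91^(-1) mod 120 by the extended Euclidean algorithm:
120 = 1 × 91 + 29  ⟹  29 = (1)·120 + (-1)·91
91 = 3 × 29 + 4  ⟹  4 = (-3)·120 + (4)·91
29 = 7 × 4 + 1  ⟹  1 = (22)·120 + (-29)·91
So (-29)·91 ≡ 1 (mod 120), i.e. 91^(-1) ≡ -29 ≡ 91 (mod 120).
x ≡ 91 × 43 = 3913 ≡ 73 (mod 120).
Check: 91 × 73 = 6643 ≡ 43 (mod 120).
Unique solution: x ≡ 73 (mod 120)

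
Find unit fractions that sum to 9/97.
1/11 + 1/534 + 1/569778

Greedy algorithm:
9/97: ceiling(97/9) = 11, use 1/11
2/1067: ceiling(1067/2) = 534, use 1/534
1/569778: ceiling(569778/1) = 569778, use 1/569778
Result: 9/97 = 1/11 + 1/534 + 1/569778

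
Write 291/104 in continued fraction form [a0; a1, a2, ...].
[2; 1, 3, 1, 20]

Euclidean algorithm steps:
291 = 2 × 104 + 83
104 = 1 × 83 + 21
83 = 3 × 21 + 20
21 = 1 × 20 + 1
20 = 20 × 1 + 0
Continued fraction: [2; 1, 3, 1, 20]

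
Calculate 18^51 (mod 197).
5

Repeated squaring. Binary of 51 = 110011.
18^1 ≡ 18 (mod 197); 18^2 ≡ 127 (mod 197); 18^4 ≡ 172 (mod 197); 18^8 ≡ 34 (mod 197); 18^16 ≡ 171 (mod 197); 18^32 ≡ 85 (mod 197)
18^51 = 18^1 × 18^2 × 18^16 × 18^32 ≡ 5 (mod 197)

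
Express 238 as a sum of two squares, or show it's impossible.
Not possible

Factorization: 238 = 2 × 7 × 17
By Fermat: n is sum of two squares iff every prime p ≡ 3 (mod 4) appears to even power.
Prime(s) ≡ 3 (mod 4) with odd exponent: [(7, 1)]
Therefore 238 cannot be expressed as a² + b².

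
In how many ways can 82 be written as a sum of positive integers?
20506255

p(n) counts ways to write n as a sum of positive integers (order ignored).
Euler's pentagonal recurrence: p(k) = p(k-1) + p(k-2) - p(k-5) - p(k-7) + p(k-12) + p(k-15) - ... (offsets j(3j∓1)/2, signs ++--, p(0)=1, p(<0)=0).
DP table for k = 0..81: p(0)=1, p(1)=1, p(2)=2, p(3)=3, p(4)=5, p(5)=7, p(6)=11, p(7)=15, p(8)=22, p(9)=30, p(10)=42, p(11)=56, p(12)=77, p(13)=101, p(14)=135, p(15)=176, p(16)=231, p(17)=297, p(18)=385, p(19)=490, p(20)=627, p(21)=792, p(22)=1002, p(23)=1255, p(24)=1575, p(25)=1958, p(26)=2436, p(27)=3010, p(28)=3718, p(29)=4565, p(30)=5604, p(31)=6842, p(32)=8349, p(33)=10143, p(34)=12310, p(35)=14883, p(36)=17977, p(37)=21637, p(38)=26015, p(39)=31185, p(40)=37338, p(41)=44583, p(42)=53174, p(43)=63261, p(44)=75175, p(45)=89134, p(46)=105558, p(47)=124754, p(48)=147273, p(49)=173525, p(50)=204226, p(51)=239943, p(52)=281589, p(53)=329931, p(54)=386155, p(55)=451276, p(56)=526823, p(57)=614154, p(58)=715220, p(59)=831820, p(60)=966467, p(61)=1121505, p(62)=1300156, p(63)=1505499, p(64)=1741630, p(65)=2012558, p(66)=2323520, p(67)=2679689, p(68)=3087735, p(69)=3554345, p(70)=4087968, p(71)=4697205, p(72)=5392783, p(73)=6185689, p(74)=7089500, p(75)=8118264, p(76)=9289091, p(77)=10619863, p(78)=12132164, p(79)=13848650, p(80)=15796476, p(81)=18004327.
Final step: p(82) = p(81) + p(80) - p(77) - p(75) + p(70) + p(67) - p(60) - p(56) + p(47) + p(42) - p(31) - p(25) + p(12) + p(5)
= 18004327 + 15796476 - 10619863 - 8118264 + 4087968 + 2679689 - 966467 - 526823 + 124754 + 53174 - 6842 - 1958 + 77 + 7
= 20506255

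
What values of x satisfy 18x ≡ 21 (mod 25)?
x ≡ 22 (mod 25)

gcd(18, 25) = 1, which divides 21, so solutions exist.
Find 18^(-1) mod 25 by the extended Euclidean algorithm:
25 = 1 × 18 + 7  ⟹  7 = (1)·25 + (-1)·18
18 = 2 × 7 + 4  ⟹  4 = (-2)·25 + (3)·18
7 = 1 × 4 + 3  ⟹  3 = (3)·25 + (-4)·18
4 = 1 × 3 + 1  ⟹  1 = (-5)·25 + (7)·18
So (7)·18 ≡ 1 (mod 25), i.e. 18^(-1) ≡ 7 (mod 25).
x ≡ 7 × 21 = 147 ≡ 22 (mod 25).
Check: 18 × 22 = 396 ≡ 21 (mod 25).
Unique solution: x ≡ 22 (mod 25)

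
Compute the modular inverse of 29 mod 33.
8

gcd(29, 33) = 1, so the inverse exists.
Extended Euclidean algorithm on (33, 29):
33 = 1 × 29 + 4  ⟹  4 = (1)·33 + (-1)·29
29 = 7 × 4 + 1  ⟹  1 = (-7)·33 + (8)·29
So (8)·29 ≡ 1 (mod 33), i.e. 29^(-1) ≡ 8 (mod 33).
Check: 29 × 8 = 232 ≡ 1 (mod 33)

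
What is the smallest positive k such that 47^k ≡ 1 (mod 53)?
13

53 is prime, so ord(47) divides φ(53) = 52.
Divisors of 52: 1, 2, 4, 13, 26, 52.
Repeated squaring: 47^1 ≡ 47, 47^2 ≡ 36, 47^4 ≡ 24, 47^8 ≡ 46, 47^16 ≡ 49, 47^32 ≡ 16 (mod 53).
Test 47^d mod 53 for each divisor d in increasing order:
47^1 ≡ 47
47^2 ≡ 36
47^4 ≡ 24
47^13 = 47^8·47^4·47^1 ≡ 1  ← first divisor giving 1
The order is 13.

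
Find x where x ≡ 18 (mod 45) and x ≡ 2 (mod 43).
1593

Using Chinese Remainder Theorem:
M = 45 × 43 = 1935
M1 = 43, M2 = 45
y1 = 43^(-1) mod 45 = 22
y2 = 45^(-1) mod 43 = 22
x = (18×43×22 + 2×45×22) mod 1935 = 1593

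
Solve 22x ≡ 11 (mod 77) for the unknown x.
x ≡ 4 (mod 7)

gcd(22, 77) = 11, which divides 11, so solutions exist.
Divide through by 11: 2x ≡ 1 (mod 7).
Find 2^(-1) mod 7 by the extended Euclidean algorithm:
7 = 3 × 2 + 1  ⟹  1 = (1)·7 + (-3)·2
So (-3)·2 ≡ 1 (mod 7), i.e. 2^(-1) ≡ -3 ≡ 4 (mod 7).
x ≡ 4 × 1 = 4 ≡ 4 (mod 7).
Check: 22 × 4 = 88 ≡ 11 (mod 77).
x ≡ 4 (mod 7), giving 11 solutions mod 77.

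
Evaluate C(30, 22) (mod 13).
0

Using Lucas' theorem:
Write n=30 and k=22 in base 13:
n in base 13: [2, 4]
k in base 13: [1, 9]
C(30,22) mod 13 = ∏ C(n_i, k_i) mod 13
Digit binomials (mod 13): C(2,1) = 2; C(4,9) = 0 (k_i > n_i)
Product: 2 × 0 = 0 ≡ 0 (mod 13)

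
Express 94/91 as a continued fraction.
[1; 30, 3]

Euclidean algorithm steps:
94 = 1 × 91 + 3
91 = 30 × 3 + 1
3 = 3 × 1 + 0
Continued fraction: [1; 30, 3]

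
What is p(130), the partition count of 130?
5371315400

p(n) counts ways to write n as a sum of positive integers (order ignored).
Euler's pentagonal recurrence: p(k) = p(k-1) + p(k-2) - p(k-5) - p(k-7) + p(k-12) + p(k-15) - ... (offsets j(3j∓1)/2, signs ++--, p(0)=1, p(<0)=0).
DP table for k = 0..129: p(0)=1, p(1)=1, p(2)=2, p(3)=3, p(4)=5, p(5)=7, p(6)=11, p(7)=15, p(8)=22, p(9)=30, p(10)=42, p(11)=56, p(12)=77, p(13)=101, p(14)=135, p(15)=176, p(16)=231, p(17)=297, p(18)=385, p(19)=490, p(20)=627, p(21)=792, p(22)=1002, p(23)=1255, p(24)=1575, p(25)=1958, p(26)=2436, p(27)=3010, p(28)=3718, p(29)=4565, p(30)=5604, p(31)=6842, p(32)=8349, p(33)=10143, p(34)=12310, p(35)=14883, p(36)=17977, p(37)=21637, p(38)=26015, p(39)=31185, p(40)=37338, p(41)=44583, p(42)=53174, p(43)=63261, p(44)=75175, p(45)=89134, p(46)=105558, p(47)=124754, p(48)=147273, p(49)=173525, p(50)=204226, p(51)=239943, p(52)=281589, p(53)=329931, p(54)=386155, p(55)=451276, p(56)=526823, p(57)=614154, p(58)=715220, p(59)=831820, p(60)=966467, p(61)=1121505, p(62)=1300156, p(63)=1505499, p(64)=1741630, p(65)=2012558, p(66)=2323520, p(67)=2679689, p(68)=3087735, p(69)=3554345, p(70)=4087968, p(71)=4697205, p(72)=5392783, p(73)=6185689, p(74)=7089500, p(75)=8118264, p(76)=9289091, p(77)=10619863, p(78)=12132164, p(79)=13848650, p(80)=15796476, p(81)=18004327, p(82)=20506255, p(83)=23338469, p(84)=26543660, p(85)=30167357, p(86)=34262962, p(87)=38887673, p(88)=44108109, p(89)=49995925, p(90)=56634173, p(91)=64112359, p(92)=72533807, p(93)=82010177, p(94)=92669720, p(95)=104651419, p(96)=118114304, p(97)=133230930, p(98)=150198136, p(99)=169229875, p(100)=190569292, p(101)=214481126, p(102)=241265379, p(103)=271248950, p(104)=304801365, p(105)=342325709, p(106)=384276336, p(107)=431149389, p(108)=483502844, p(109)=541946240, p(110)=607163746, p(111)=679903203, p(112)=761002156, p(113)=851376628, p(114)=952050665, p(115)=1064144451, p(116)=1188908248, p(117)=1327710076, p(118)=1482074143, p(119)=1653668665, p(120)=1844349560, p(121)=2056148051, p(122)=2291320912, p(123)=2552338241, p(124)=2841940500, p(125)=3163127352, p(126)=3519222692, p(127)=3913864295, p(128)=4351078600, p(129)=4835271870.
Final step: p(130) = p(129) + p(128) - p(125) - p(123) + p(118) + p(115) - p(108) - p(104) + p(95) + p(90) - p(79) - p(73) + p(60) + p(53) - p(38) - p(30) + p(13) + p(4)
= 4835271870 + 4351078600 - 3163127352 - 2552338241 + 1482074143 + 1064144451 - 483502844 - 304801365 + 104651419 + 56634173 - 13848650 - 6185689 + 966467 + 329931 - 26015 - 5604 + 101 + 5
= 5371315400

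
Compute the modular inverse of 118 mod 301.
125

gcd(118, 301) = 1, so the inverse exists.
Extended Euclidean algorithm on (301, 118):
301 = 2 × 118 + 65  ⟹  65 = (1)·301 + (-2)·118
118 = 1 × 65 + 53  ⟹  53 = (-1)·301 + (3)·118
65 = 1 × 53 + 12  ⟹  12 = (2)·301 + (-5)·118
53 = 4 × 12 + 5  ⟹  5 = (-9)·301 + (23)·118
12 = 2 × 5 + 2  ⟹  2 = (20)·301 + (-51)·118
5 = 2 × 2 + 1  ⟹  1 = (-49)·301 + (125)·118
So (125)·118 ≡ 1 (mod 301), i.e. 118^(-1) ≡ 125 (mod 301).
Check: 118 × 125 = 14750 ≡ 1 (mod 301)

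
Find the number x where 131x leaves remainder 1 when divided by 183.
95

gcd(131, 183) = 1, so the inverse exists.
Extended Euclidean algorithm on (183, 131):
183 = 1 × 131 + 52  ⟹  52 = (1)·183 + (-1)·131
131 = 2 × 52 + 27  ⟹  27 = (-2)·183 + (3)·131
52 = 1 × 27 + 25  ⟹  25 = (3)·183 + (-4)·131
27 = 1 × 25 + 2  ⟹  2 = (-5)·183 + (7)·131
25 = 12 × 2 + 1  ⟹  1 = (63)·183 + (-88)·131
So (-88)·131 ≡ 1 (mod 183), i.e. 131^(-1) ≡ -88 ≡ 95 (mod 183).
Check: 131 × 95 = 12445 ≡ 1 (mod 183)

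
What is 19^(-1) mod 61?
45

gcd(19, 61) = 1, so the inverse exists.
Extended Euclidean algorithm on (61, 19):
61 = 3 × 19 + 4  ⟹  4 = (1)·61 + (-3)·19
19 = 4 × 4 + 3  ⟹  3 = (-4)·61 + (13)·19
4 = 1 × 3 + 1  ⟹  1 = (5)·61 + (-16)·19
So (-16)·19 ≡ 1 (mod 61), i.e. 19^(-1) ≡ -16 ≡ 45 (mod 61).
Check: 19 × 45 = 855 ≡ 1 (mod 61)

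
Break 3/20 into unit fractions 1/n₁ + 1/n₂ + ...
1/7 + 1/140

Greedy algorithm:
3/20: ceiling(20/3) = 7, use 1/7
1/140: ceiling(140/1) = 140, use 1/140
Result: 3/20 = 1/7 + 1/140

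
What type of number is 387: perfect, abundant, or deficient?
deficient

Proper divisors of 387: sum = 1 + 3 + 9 + 43 + 129 = 185
Since 185 < 387, 387 is deficient.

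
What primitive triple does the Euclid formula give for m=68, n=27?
(3895, 3672, 5353)

Euclid's formula: a = m² - n², b = 2mn, c = m² + n²
m = 68, n = 27
a = 68² - 27² = 4624 - 729 = 3895
b = 2 × 68 × 27 = 3672
c = 68² + 27² = 4624 + 729 = 5353
Verification: 3895² + 3672² = 15171025 + 13483584 = 28654609 = 5353² ✓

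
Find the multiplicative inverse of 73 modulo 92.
29

gcd(73, 92) = 1, so the inverse exists.
Extended Euclidean algorithm on (92, 73):
92 = 1 × 73 + 19  ⟹  19 = (1)·92 + (-1)·73
73 = 3 × 19 + 16  ⟹  16 = (-3)·92 + (4)·73
19 = 1 × 16 + 3  ⟹  3 = (4)·92 + (-5)·73
16 = 5 × 3 + 1  ⟹  1 = (-23)·92 + (29)·73
So (29)·73 ≡ 1 (mod 92), i.e. 73^(-1) ≡ 29 (mod 92).
Check: 73 × 29 = 2117 ≡ 1 (mod 92)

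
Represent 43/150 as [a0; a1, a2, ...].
[0; 3, 2, 21]

Euclidean algorithm steps:
43 = 0 × 150 + 43
150 = 3 × 43 + 21
43 = 2 × 21 + 1
21 = 21 × 1 + 0
Continued fraction: [0; 3, 2, 21]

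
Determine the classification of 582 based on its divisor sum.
abundant

Proper divisors of 582: sum = 1 + 2 + 3 + 6 + 97 + 194 + 291 = 594
Since 594 > 582, 582 is abundant.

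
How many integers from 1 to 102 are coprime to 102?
32

102 = 2 × 3 × 17
φ(n) = n × ∏(1 - 1/p) for each prime p dividing n
φ(102) = 102 × (1 - 1/2) × (1 - 1/3) × (1 - 1/17) = 32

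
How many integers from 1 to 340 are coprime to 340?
128

340 = 2^2 × 5 × 17
φ(n) = n × ∏(1 - 1/p) for each prime p dividing n
φ(340) = 340 × (1 - 1/2) × (1 - 1/5) × (1 - 1/17) = 128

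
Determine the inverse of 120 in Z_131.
119

gcd(120, 131) = 1, so the inverse exists.
Extended Euclidean algorithm on (131, 120):
131 = 1 × 120 + 11  ⟹  11 = (1)·131 + (-1)·120
120 = 10 × 11 + 10  ⟹  10 = (-10)·131 + (11)·120
11 = 1 × 10 + 1  ⟹  1 = (11)·131 + (-12)·120
So (-12)·120 ≡ 1 (mod 131), i.e. 120^(-1) ≡ -12 ≡ 119 (mod 131).
Check: 120 × 119 = 14280 ≡ 1 (mod 131)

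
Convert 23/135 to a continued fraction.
[0; 5, 1, 6, 1, 2]

Euclidean algorithm steps:
23 = 0 × 135 + 23
135 = 5 × 23 + 20
23 = 1 × 20 + 3
20 = 6 × 3 + 2
3 = 1 × 2 + 1
2 = 2 × 1 + 0
Continued fraction: [0; 5, 1, 6, 1, 2]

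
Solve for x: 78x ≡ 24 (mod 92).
x ≡ 18 (mod 46)

gcd(78, 92) = 2, which divides 24, so solutions exist.
Divide through by 2: 39x ≡ 12 (mod 46).
Find 39^(-1) mod 46 by the extended Euclidean algorithm:
46 = 1 × 39 + 7  ⟹  7 = (1)·46 + (-1)·39
39 = 5 × 7 + 4  ⟹  4 = (-5)·46 + (6)·39
7 = 1 × 4 + 3  ⟹  3 = (6)·46 + (-7)·39
4 = 1 × 3 + 1  ⟹  1 = (-11)·46 + (13)·39
So (13)·39 ≡ 1 (mod 46), i.e. 39^(-1) ≡ 13 (mod 46).
x ≡ 13 × 12 = 156 ≡ 18 (mod 46).
Check: 78 × 18 = 1404 ≡ 24 (mod 92).
x ≡ 18 (mod 46), giving 2 solutions mod 92.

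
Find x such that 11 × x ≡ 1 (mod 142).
13

gcd(11, 142) = 1, so the inverse exists.
Extended Euclidean algorithm on (142, 11):
142 = 12 × 11 + 10  ⟹  10 = (1)·142 + (-12)·11
11 = 1 × 10 + 1  ⟹  1 = (-1)·142 + (13)·11
So (13)·11 ≡ 1 (mod 142), i.e. 11^(-1) ≡ 13 (mod 142).
Check: 11 × 13 = 143 ≡ 1 (mod 142)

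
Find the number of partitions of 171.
301384802048

p(n) counts ways to write n as a sum of positive integers (order ignored).
Euler's pentagonal recurrence: p(k) = p(k-1) + p(k-2) - p(k-5) - p(k-7) + p(k-12) + p(k-15) - ... (offsets j(3j∓1)/2, signs ++--, p(0)=1, p(<0)=0).
DP table for k = 0..170: p(0)=1, p(1)=1, p(2)=2, p(3)=3, p(4)=5, p(5)=7, p(6)=11, p(7)=15, p(8)=22, p(9)=30, p(10)=42, p(11)=56, p(12)=77, p(13)=101, p(14)=135, p(15)=176, p(16)=231, p(17)=297, p(18)=385, p(19)=490, p(20)=627, p(21)=792, p(22)=1002, p(23)=1255, p(24)=1575, p(25)=1958, p(26)=2436, p(27)=3010, p(28)=3718, p(29)=4565, p(30)=5604, p(31)=6842, p(32)=8349, p(33)=10143, p(34)=12310, p(35)=14883, p(36)=17977, p(37)=21637, p(38)=26015, p(39)=31185, p(40)=37338, p(41)=44583, p(42)=53174, p(43)=63261, p(44)=75175, p(45)=89134, p(46)=105558, p(47)=124754, p(48)=147273, p(49)=173525, p(50)=204226, p(51)=239943, p(52)=281589, p(53)=329931, p(54)=386155, p(55)=451276, p(56)=526823, p(57)=614154, p(58)=715220, p(59)=831820, p(60)=966467, p(61)=1121505, p(62)=1300156, p(63)=1505499, p(64)=1741630, p(65)=2012558, p(66)=2323520, p(67)=2679689, p(68)=3087735, p(69)=3554345, p(70)=4087968, p(71)=4697205, p(72)=5392783, p(73)=6185689, p(74)=7089500, p(75)=8118264, p(76)=9289091, p(77)=10619863, p(78)=12132164, p(79)=13848650, p(80)=15796476, p(81)=18004327, p(82)=20506255, p(83)=23338469, p(84)=26543660, p(85)=30167357, p(86)=34262962, p(87)=38887673, p(88)=44108109, p(89)=49995925, p(90)=56634173, p(91)=64112359, p(92)=72533807, p(93)=82010177, p(94)=92669720, p(95)=104651419, p(96)=118114304, p(97)=133230930, p(98)=150198136, p(99)=169229875, p(100)=190569292, p(101)=214481126, p(102)=241265379, p(103)=271248950, p(104)=304801365, p(105)=342325709, p(106)=384276336, p(107)=431149389, p(108)=483502844, p(109)=541946240, p(110)=607163746, p(111)=679903203, p(112)=761002156, p(113)=851376628, p(114)=952050665, p(115)=1064144451, p(116)=1188908248, p(117)=1327710076, p(118)=1482074143, p(119)=1653668665, p(120)=1844349560, p(121)=2056148051, p(122)=2291320912, p(123)=2552338241, p(124)=2841940500, p(125)=3163127352, p(126)=3519222692, p(127)=3913864295, p(128)=4351078600, p(129)=4835271870, p(130)=5371315400, p(131)=5964539504, p(132)=6620830889, p(133)=7346629512, p(134)=8149040695, p(135)=9035836076, p(136)=10015581680, p(137)=11097645016, p(138)=12292341831, p(139)=13610949895, p(140)=15065878135, p(141)=16670689208, p(142)=18440293320, p(143)=20390982757, p(144)=22540654445, p(145)=24908858009, p(146)=27517052599, p(147)=30388671978, p(148)=33549419497, p(149)=37027355200, p(150)=40853235313, p(151)=45060624582, p(152)=49686288421, p(153)=54770336324, p(154)=60356673280, p(155)=66493182097, p(156)=73232243759, p(157)=80630964769, p(158)=88751778802, p(159)=97662728555, p(160)=107438159466, p(161)=118159068427, p(162)=129913904637, p(163)=142798995930, p(164)=156919475295, p(165)=172389800255, p(166)=189334822579, p(167)=207890420102, p(168)=228204732751, p(169)=250438925115, p(170)=274768617130.
Final step: p(171) = p(170) + p(169) - p(166) - p(164) + p(159) + p(156) - p(149) - p(145) + p(136) + p(131) - p(120) - p(114) + p(101) + p(94) - p(79) - p(71) + p(54) + p(45) - p(26) - p(16)
= 274768617130 + 250438925115 - 189334822579 - 156919475295 + 97662728555 + 73232243759 - 37027355200 - 24908858009 + 10015581680 + 5964539504 - 1844349560 - 952050665 + 214481126 + 92669720 - 13848650 - 4697205 + 386155 + 89134 - 2436 - 231
= 301384802048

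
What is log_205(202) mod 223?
164

Baby-step giant-step with step n = ⌈√223⌉ = 15.
Baby steps 205^j mod 223 (j:value) for j=0..14: 0:1, 1:205, 2:101, 3:189, 4:166, 5:134, 6:41, 7:154, 8:127, 9:167, 10:116, 11:142, 12:120, 13:70, 14:78.
Giant-step multiplier: 205^(-15) ≡ 205^(222-15) = 205^207 ≡ 125 (mod 223).
Giant steps γ_i = 202·125^i mod 223: γ_0=202, γ_1=51, γ_2=131, γ_3=96, γ_4=181, γ_5=102, γ_6=39, γ_7=192, γ_8=139, γ_9=204, γ_10=78 (in table at j=14).
x = i·n + j = 10·15 + 14 = 164.
Check: 205^164 ≡ 202 (mod 223).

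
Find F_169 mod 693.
496

Matrix identity: Q^n = [[F_(n+1), F_n], [F_n, F_(n-1)]] with Q = [[1,1],[1,0]].
n = 169 = 10101001₂. Square-and-multiply, entries mod 693:
Q^1 = [[1,1],[1,0]]
Q^2 = (Q^1)² = [[2,1],[1,1]]
Q^5 = (Q^2)²·Q = [[8,5],[5,3]]
Q^10 = (Q^5)² = [[89,55],[55,34]]
Q^21 = (Q^10)²·Q = [[386,551],[551,528]]
Q^42 = (Q^21)² = [[68,496],[496,265]]
Q^84 = (Q^42)² = [[467,234],[234,233]]
Q^169 = (Q^84)²·Q = [[55,496],[496,252]]
F_169 mod 693 = Q^169[0][1] = 496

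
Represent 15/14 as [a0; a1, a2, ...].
[1; 14]

Euclidean algorithm steps:
15 = 1 × 14 + 1
14 = 14 × 1 + 0
Continued fraction: [1; 14]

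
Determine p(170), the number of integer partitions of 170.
274768617130

p(n) counts ways to write n as a sum of positive integers (order ignored).
Euler's pentagonal recurrence: p(k) = p(k-1) + p(k-2) - p(k-5) - p(k-7) + p(k-12) + p(k-15) - ... (offsets j(3j∓1)/2, signs ++--, p(0)=1, p(<0)=0).
DP table for k = 0..169: p(0)=1, p(1)=1, p(2)=2, p(3)=3, p(4)=5, p(5)=7, p(6)=11, p(7)=15, p(8)=22, p(9)=30, p(10)=42, p(11)=56, p(12)=77, p(13)=101, p(14)=135, p(15)=176, p(16)=231, p(17)=297, p(18)=385, p(19)=490, p(20)=627, p(21)=792, p(22)=1002, p(23)=1255, p(24)=1575, p(25)=1958, p(26)=2436, p(27)=3010, p(28)=3718, p(29)=4565, p(30)=5604, p(31)=6842, p(32)=8349, p(33)=10143, p(34)=12310, p(35)=14883, p(36)=17977, p(37)=21637, p(38)=26015, p(39)=31185, p(40)=37338, p(41)=44583, p(42)=53174, p(43)=63261, p(44)=75175, p(45)=89134, p(46)=105558, p(47)=124754, p(48)=147273, p(49)=173525, p(50)=204226, p(51)=239943, p(52)=281589, p(53)=329931, p(54)=386155, p(55)=451276, p(56)=526823, p(57)=614154, p(58)=715220, p(59)=831820, p(60)=966467, p(61)=1121505, p(62)=1300156, p(63)=1505499, p(64)=1741630, p(65)=2012558, p(66)=2323520, p(67)=2679689, p(68)=3087735, p(69)=3554345, p(70)=4087968, p(71)=4697205, p(72)=5392783, p(73)=6185689, p(74)=7089500, p(75)=8118264, p(76)=9289091, p(77)=10619863, p(78)=12132164, p(79)=13848650, p(80)=15796476, p(81)=18004327, p(82)=20506255, p(83)=23338469, p(84)=26543660, p(85)=30167357, p(86)=34262962, p(87)=38887673, p(88)=44108109, p(89)=49995925, p(90)=56634173, p(91)=64112359, p(92)=72533807, p(93)=82010177, p(94)=92669720, p(95)=104651419, p(96)=118114304, p(97)=133230930, p(98)=150198136, p(99)=169229875, p(100)=190569292, p(101)=214481126, p(102)=241265379, p(103)=271248950, p(104)=304801365, p(105)=342325709, p(106)=384276336, p(107)=431149389, p(108)=483502844, p(109)=541946240, p(110)=607163746, p(111)=679903203, p(112)=761002156, p(113)=851376628, p(114)=952050665, p(115)=1064144451, p(116)=1188908248, p(117)=1327710076, p(118)=1482074143, p(119)=1653668665, p(120)=1844349560, p(121)=2056148051, p(122)=2291320912, p(123)=2552338241, p(124)=2841940500, p(125)=3163127352, p(126)=3519222692, p(127)=3913864295, p(128)=4351078600, p(129)=4835271870, p(130)=5371315400, p(131)=5964539504, p(132)=6620830889, p(133)=7346629512, p(134)=8149040695, p(135)=9035836076, p(136)=10015581680, p(137)=11097645016, p(138)=12292341831, p(139)=13610949895, p(140)=15065878135, p(141)=16670689208, p(142)=18440293320, p(143)=20390982757, p(144)=22540654445, p(145)=24908858009, p(146)=27517052599, p(147)=30388671978, p(148)=33549419497, p(149)=37027355200, p(150)=40853235313, p(151)=45060624582, p(152)=49686288421, p(153)=54770336324, p(154)=60356673280, p(155)=66493182097, p(156)=73232243759, p(157)=80630964769, p(158)=88751778802, p(159)=97662728555, p(160)=107438159466, p(161)=118159068427, p(162)=129913904637, p(163)=142798995930, p(164)=156919475295, p(165)=172389800255, p(166)=189334822579, p(167)=207890420102, p(168)=228204732751, p(169)=250438925115.
Final step: p(170) = p(169) + p(168) - p(165) - p(163) + p(158) + p(155) - p(148) - p(144) + p(135) + p(130) - p(119) - p(113) + p(100) + p(93) - p(78) - p(70) + p(53) + p(44) - p(25) - p(15)
= 250438925115 + 228204732751 - 172389800255 - 142798995930 + 88751778802 + 66493182097 - 33549419497 - 22540654445 + 9035836076 + 5371315400 - 1653668665 - 851376628 + 190569292 + 82010177 - 12132164 - 4087968 + 329931 + 75175 - 1958 - 176
= 274768617130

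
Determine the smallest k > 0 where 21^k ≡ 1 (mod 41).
20

41 is prime, so ord(21) divides φ(41) = 40.
Divisors of 40: 1, 2, 4, 5, 8, 10, 20, 40.
Repeated squaring: 21^1 ≡ 21, 21^2 ≡ 31, 21^4 ≡ 18, 21^8 ≡ 37, 21^16 ≡ 16, 21^32 ≡ 10 (mod 41).
Test 21^d mod 41 for each divisor d in increasing order:
21^1 ≡ 21
21^2 ≡ 31
21^4 ≡ 18
21^5 = 21^4·21^1 ≡ 9
21^8 ≡ 37
21^10 = 21^8·21^2 ≡ 40
21^20 = 21^16·21^4 ≡ 1  ← first divisor giving 1
The order is 20.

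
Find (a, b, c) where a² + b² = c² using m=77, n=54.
(3013, 8316, 8845)

Euclid's formula: a = m² - n², b = 2mn, c = m² + n²
m = 77, n = 54
a = 77² - 54² = 5929 - 2916 = 3013
b = 2 × 77 × 54 = 8316
c = 77² + 54² = 5929 + 2916 = 8845
Verification: 3013² + 8316² = 9078169 + 69155856 = 78234025 = 8845² ✓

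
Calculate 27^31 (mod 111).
27

Repeated squaring. Binary of 31 = 11111.
27^1 ≡ 27 (mod 111); 27^2 ≡ 63 (mod 111); 27^4 ≡ 84 (mod 111); 27^8 ≡ 63 (mod 111); 27^16 ≡ 84 (mod 111)
27^31 = 27^1 × 27^2 × 27^4 × 27^8 × 27^16 ≡ 27 (mod 111)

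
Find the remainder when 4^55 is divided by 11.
1

Repeated squaring. Binary of 55 = 110111.
4^1 ≡ 4 (mod 11); 4^2 ≡ 5 (mod 11); 4^4 ≡ 3 (mod 11); 4^8 ≡ 9 (mod 11); 4^16 ≡ 4 (mod 11); 4^32 ≡ 5 (mod 11)
4^55 = 4^1 × 4^2 × 4^4 × 4^16 × 4^32 ≡ 1 (mod 11)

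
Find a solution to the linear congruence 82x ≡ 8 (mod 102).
x ≡ 20 (mod 51)

gcd(82, 102) = 2, which divides 8, so solutions exist.
Divide through by 2: 41x ≡ 4 (mod 51).
Find 41^(-1) mod 51 by the extended Euclidean algorithm:
51 = 1 × 41 + 10  ⟹  10 = (1)·51 + (-1)·41
41 = 4 × 10 + 1  ⟹  1 = (-4)·51 + (5)·41
So (5)·41 ≡ 1 (mod 51), i.e. 41^(-1) ≡ 5 (mod 51).
x ≡ 5 × 4 = 20 ≡ 20 (mod 51).
Check: 82 × 20 = 1640 ≡ 8 (mod 102).
x ≡ 20 (mod 51), giving 2 solutions mod 102.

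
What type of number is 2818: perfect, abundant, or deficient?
deficient

Proper divisors of 2818: sum = 1 + 2 + 1409 = 1412
Since 1412 < 2818, 2818 is deficient.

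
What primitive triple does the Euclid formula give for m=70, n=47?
(2691, 6580, 7109)

Euclid's formula: a = m² - n², b = 2mn, c = m² + n²
m = 70, n = 47
a = 70² - 47² = 4900 - 2209 = 2691
b = 2 × 70 × 47 = 6580
c = 70² + 47² = 4900 + 2209 = 7109
Verification: 2691² + 6580² = 7241481 + 43296400 = 50537881 = 7109² ✓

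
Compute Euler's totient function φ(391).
352

391 = 17 × 23
φ(n) = n × ∏(1 - 1/p) for each prime p dividing n
φ(391) = 391 × (1 - 1/17) × (1 - 1/23) = 352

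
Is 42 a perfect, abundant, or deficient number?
abundant

Proper divisors of 42: sum = 1 + 2 + 3 + 6 + 7 + 14 + 21 = 54
Since 54 > 42, 42 is abundant.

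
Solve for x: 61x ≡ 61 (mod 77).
x ≡ 1 (mod 77)

gcd(61, 77) = 1, which divides 61, so solutions exist.
Find 61^(-1) mod 77 by the extended Euclidean algorithm:
77 = 1 × 61 + 16  ⟹  16 = (1)·77 + (-1)·61
61 = 3 × 16 + 13  ⟹  13 = (-3)·77 + (4)·61
16 = 1 × 13 + 3  ⟹  3 = (4)·77 + (-5)·61
13 = 4 × 3 + 1  ⟹  1 = (-19)·77 + (24)·61
So (24)·61 ≡ 1 (mod 77), i.e. 61^(-1) ≡ 24 (mod 77).
x ≡ 24 × 61 = 1464 ≡ 1 (mod 77).
Check: 61 × 1 = 61 ≡ 61 (mod 77).
Unique solution: x ≡ 1 (mod 77)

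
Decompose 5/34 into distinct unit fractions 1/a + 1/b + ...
1/7 + 1/238

Greedy algorithm:
5/34: ceiling(34/5) = 7, use 1/7
1/238: ceiling(238/1) = 238, use 1/238
Result: 5/34 = 1/7 + 1/238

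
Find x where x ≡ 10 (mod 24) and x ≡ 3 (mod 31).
34

Using Chinese Remainder Theorem:
M = 24 × 31 = 744
M1 = 31, M2 = 24
y1 = 31^(-1) mod 24 = 7
y2 = 24^(-1) mod 31 = 22
x = (10×31×7 + 3×24×22) mod 744 = 34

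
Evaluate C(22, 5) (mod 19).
0

Using Lucas' theorem:
Write n=22 and k=5 in base 19:
n in base 19: [1, 3]
k in base 19: [0, 5]
C(22,5) mod 19 = ∏ C(n_i, k_i) mod 19
Digit binomials (mod 19): C(1,0) = 1; C(3,5) = 0 (k_i > n_i)
Product: 1 × 0 = 0 ≡ 0 (mod 19)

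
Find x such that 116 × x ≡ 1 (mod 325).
311

gcd(116, 325) = 1, so the inverse exists.
Extended Euclidean algorithm on (325, 116):
325 = 2 × 116 + 93  ⟹  93 = (1)·325 + (-2)·116
116 = 1 × 93 + 23  ⟹  23 = (-1)·325 + (3)·116
93 = 4 × 23 + 1  ⟹  1 = (5)·325 + (-14)·116
So (-14)·116 ≡ 1 (mod 325), i.e. 116^(-1) ≡ -14 ≡ 311 (mod 325).
Check: 116 × 311 = 36076 ≡ 1 (mod 325)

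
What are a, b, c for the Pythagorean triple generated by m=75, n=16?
(5369, 2400, 5881)

Euclid's formula: a = m² - n², b = 2mn, c = m² + n²
m = 75, n = 16
a = 75² - 16² = 5625 - 256 = 5369
b = 2 × 75 × 16 = 2400
c = 75² + 16² = 5625 + 256 = 5881
Verification: 5369² + 2400² = 28826161 + 5760000 = 34586161 = 5881² ✓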